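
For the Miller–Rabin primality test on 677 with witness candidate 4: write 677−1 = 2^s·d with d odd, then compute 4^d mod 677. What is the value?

677 − 1 = 676 = 2^2 · 169, so d = 169.
4^1 ≡ 4 (mod 677)
4^2 ≡ 4^2 = 16 ≡ 16 (mod 677)
4^4 ≡ 16^2 = 256 ≡ 256 (mod 677)
4^8 ≡ 256^2 = 65536 ≡ 544 (mod 677)
4^16 ≡ 544^2 = 295936 ≡ 87 (mod 677)
4^32 ≡ 87^2 = 7569 ≡ 122 (mod 677)
4^64 ≡ 122^2 = 14884 ≡ 667 (mod 677)
4^128 ≡ 667^2 = 444889 ≡ 100 (mod 677)
169 = 128 + 32 + 8 + 1 in binary powers of 2.
So 4^169 ≡ 100 · 122 · 544 · 4 ≡ 676 (mod 677).
Since 4^d ≡ 676 (mod 677), base 4 does not prove 677 composite.

676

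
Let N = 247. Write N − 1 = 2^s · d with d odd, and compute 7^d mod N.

96

247 − 1 = 246 = 2^1 · 123, so d = 123.
7^1 ≡ 7 (mod 247)
7^2 ≡ 7^2 = 49 ≡ 49 (mod 247)
7^4 ≡ 49^2 = 2401 ≡ 178 (mod 247)
7^8 ≡ 178^2 = 31684 ≡ 68 (mod 247)
7^16 ≡ 68^2 = 4624 ≡ 178 (mod 247)
7^32 ≡ 178^2 = 31684 ≡ 68 (mod 247)
7^64 ≡ 68^2 = 4624 ≡ 178 (mod 247)
123 = 64 + 32 + 16 + 8 + 2 + 1 in binary powers of 2.
So 7^123 ≡ 178 · 68 · 178 · 68 · 49 · 7 ≡ 96 (mod 247).
Squaring chain: 96; never reaches −1, so base 7 is a Miller–Rabin witness that 247 is composite.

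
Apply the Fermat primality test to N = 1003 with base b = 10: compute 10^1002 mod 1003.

10^1 ≡ 10 (mod 1003)
10^2 ≡ 10^2 = 100 ≡ 100 (mod 1003)
10^4 ≡ 100^2 = 10000 ≡ 973 (mod 1003)
10^8 ≡ 973^2 = 946729 ≡ 900 (mod 1003)
10^16 ≡ 900^2 = 810000 ≡ 579 (mod 1003)
10^32 ≡ 579^2 = 335241 ≡ 239 (mod 1003)
10^64 ≡ 239^2 = 57121 ≡ 953 (mod 1003)
10^128 ≡ 953^2 = 908209 ≡ 494 (mod 1003)
10^256 ≡ 494^2 = 244036 ≡ 307 (mod 1003)
10^512 ≡ 307^2 = 94249 ≡ 970 (mod 1003)
1002 = 512 + 256 + 128 + 64 + 32 + 8 + 2 in binary powers of 2.
So 10^1002 ≡ 970 · 307 · 494 · 953 · 239 · 900 · 100 ≡ 461 (mod 1003).
Since 461 ≠ 1, base 10 is a Fermat witness: 1003 is composite.

461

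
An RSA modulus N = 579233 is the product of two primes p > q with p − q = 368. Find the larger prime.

967

Since p = q + 368, we have 579233 = q(q + 368), so q² + 368q − 579233 = 0.
Discriminant: 368² + 4·579233 = 135424 + 2316932 = 2452356; √2452356 = 1566.
q = (−368 + 1566)/2 = 599, and p = q + 368 = 967.
Check: 599 · 967 = 579233.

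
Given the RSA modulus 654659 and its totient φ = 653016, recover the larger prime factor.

φ(n) = (p−1)(q−1) = n − (p+q) + 1, so p + q = 654659 − 653016 + 1 = 1644.
p and q are the roots of t² − 1644t + 654659 = 0.
Discriminant: 1644² − 4·654659 = 2702736 − 2618636 = 84100; √84100 = 290.
q = (1644 − 290)/2 = 677, p = (1644 + 290)/2 = 967.
Check: 677 · 967 = 654659.

967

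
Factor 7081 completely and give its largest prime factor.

97

7081 = 73 · 97
97 is prime.
So 7081 = 73 · 97; the largest prime factor is 97.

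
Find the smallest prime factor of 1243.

11

1243 is odd.
Digit sum 10, not divisible by 3.
Ends in 3: not divisible by 5.
7: 1243 = 7·177 + 4
11: 1243 = 11·113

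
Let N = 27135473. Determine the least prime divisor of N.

79

27135473 is odd.
Digit sum 32, not divisible by 3.
Ends in 3: not divisible by 5.
7: 27135473 = 7·3876496 + 1
11: 27135473 = 11·2466861 + 2
13: 27135473 = 13·2087344 + 1
17: 27135473 = 17·1596204 + 5
19: 27135473 = 19·1428182 + 15
23: 27135473 = 23·1179803 + 4
29: 27135473 = 29·935705 + 28
31: 27135473 = 31·875337 + 26
37: 27135473 = 37·733391 + 6
41: 27135473 = 41·661840 + 33
43: 27135473 = 43·631057 + 22
47: 27135473 = 47·577350 + 23
53: 27135473 = 53·511990 + 3
59: 27135473 = 59·459923 + 16
61: 27135473 = 61·444843 + 50
67: 27135473 = 67·405007 + 4
71: 27135473 = 71·382189 + 54
73: 27135473 = 73·371718 + 59
79: 27135473 = 79·343487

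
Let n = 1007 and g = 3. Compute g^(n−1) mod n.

3^1 ≡ 3 (mod 1007)
3^2 ≡ 3^2 = 9 ≡ 9 (mod 1007)
3^4 ≡ 9^2 = 81 ≡ 81 (mod 1007)
3^8 ≡ 81^2 = 6561 ≡ 519 (mod 1007)
3^16 ≡ 519^2 = 269361 ≡ 492 (mod 1007)
3^32 ≡ 492^2 = 242064 ≡ 384 (mod 1007)
3^64 ≡ 384^2 = 147456 ≡ 434 (mod 1007)
3^128 ≡ 434^2 = 188356 ≡ 47 (mod 1007)
3^256 ≡ 47^2 = 2209 ≡ 195 (mod 1007)
3^512 ≡ 195^2 = 38025 ≡ 766 (mod 1007)
1006 = 512 + 256 + 128 + 64 + 32 + 8 + 4 + 2 in binary powers of 2.
So 3^1006 ≡ 766 · 195 · 47 · 434 · 384 · 519 · 81 · 9 ≡ 188 (mod 1007).
Since 188 ≠ 1, base 3 is a Fermat witness: 1007 is composite.

188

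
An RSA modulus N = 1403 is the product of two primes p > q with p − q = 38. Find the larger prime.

Since p = q + 38, we have 1403 = q(q + 38), so q² + 38q − 1403 = 0.
Discriminant: 38² + 4·1403 = 1444 + 5612 = 7056; √7056 = 84.
q = (−38 + 84)/2 = 23, and p = q + 38 = 61.
Check: 23 · 61 = 1403.

61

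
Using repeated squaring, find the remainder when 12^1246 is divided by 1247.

608

12^1 ≡ 12 (mod 1247)
12^2 ≡ 12^2 = 144 ≡ 144 (mod 1247)
12^4 ≡ 144^2 = 20736 ≡ 784 (mod 1247)
12^8 ≡ 784^2 = 614656 ≡ 1132 (mod 1247)
12^16 ≡ 1132^2 = 1281424 ≡ 755 (mod 1247)
12^32 ≡ 755^2 = 570025 ≡ 146 (mod 1247)
12^64 ≡ 146^2 = 21316 ≡ 117 (mod 1247)
12^128 ≡ 117^2 = 13689 ≡ 1219 (mod 1247)
12^256 ≡ 1219^2 = 1485961 ≡ 784 (mod 1247)
12^512 ≡ 784^2 = 614656 ≡ 1132 (mod 1247)
12^1024 ≡ 1132^2 = 1281424 ≡ 755 (mod 1247)
1246 = 1024 + 128 + 64 + 16 + 8 + 4 + 2 in binary powers of 2.
So 12^1246 ≡ 755 · 1219 · 117 · 755 · 1132 · 784 · 144 ≡ 608 (mod 1247).
Since 608 ≠ 1, base 12 is a Fermat witness: 1247 is composite.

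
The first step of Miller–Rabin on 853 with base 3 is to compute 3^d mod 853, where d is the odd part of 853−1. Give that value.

852

853 − 1 = 852 = 2^2 · 213, so d = 213.
3^1 ≡ 3 (mod 853)
3^2 ≡ 3^2 = 9 ≡ 9 (mod 853)
3^4 ≡ 9^2 = 81 ≡ 81 (mod 853)
3^8 ≡ 81^2 = 6561 ≡ 590 (mod 853)
3^16 ≡ 590^2 = 348100 ≡ 76 (mod 853)
3^32 ≡ 76^2 = 5776 ≡ 658 (mod 853)
3^64 ≡ 658^2 = 432964 ≡ 493 (mod 853)
3^128 ≡ 493^2 = 243049 ≡ 797 (mod 853)
213 = 128 + 64 + 16 + 4 + 1 in binary powers of 2.
So 3^213 ≡ 797 · 493 · 76 · 81 · 3 ≡ 852 (mod 853).
Since 3^d ≡ 852 (mod 853), base 3 does not prove 853 composite.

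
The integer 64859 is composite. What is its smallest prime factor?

64859 is odd.
Digit sum 32, not divisible by 3.
Ends in 9: not divisible by 5.
7: 64859 = 7·9265 + 4
11: 64859 = 11·5896 + 3
13: 64859 = 13·4989 + 2
17: 64859 = 17·3815 + 4
19: 64859 = 19·3413 + 12
23: 64859 = 23·2819 + 22
29: 64859 = 29·2236 + 15
31: 64859 = 31·2092 + 7
37: 64859 = 37·1752 + 35
41: 64859 = 41·1581 + 38
43: 64859 = 43·1508 + 15
47: 64859 = 47·1379 + 46
53: 64859 = 53·1223 + 40
59: 64859 = 59·1099 + 18
61: 64859 = 61·1063 + 16
67: 64859 = 67·968 + 3
71: 64859 = 71·913 + 36
73: 64859 = 73·888 + 35
79: 64859 = 79·821

79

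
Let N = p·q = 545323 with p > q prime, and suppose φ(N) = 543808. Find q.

φ(n) = (p−1)(q−1) = n − (p+q) + 1, so p + q = 545323 − 543808 + 1 = 1516.
p and q are the roots of t² − 1516t + 545323 = 0.
Discriminant: 1516² − 4·545323 = 2298256 − 2181292 = 116964; √116964 = 342.
q = (1516 − 342)/2 = 587, p = (1516 + 342)/2 = 929.
Check: 587 · 929 = 545323.

587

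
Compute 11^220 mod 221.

11^1 ≡ 11 (mod 221)
11^2 ≡ 11^2 = 121 ≡ 121 (mod 221)
11^4 ≡ 121^2 = 14641 ≡ 55 (mod 221)
11^8 ≡ 55^2 = 3025 ≡ 152 (mod 221)
11^16 ≡ 152^2 = 23104 ≡ 120 (mod 221)
11^32 ≡ 120^2 = 14400 ≡ 35 (mod 221)
11^64 ≡ 35^2 = 1225 ≡ 120 (mod 221)
11^128 ≡ 120^2 = 14400 ≡ 35 (mod 221)
220 = 128 + 64 + 16 + 8 + 4 in binary powers of 2.
So 11^220 ≡ 35 · 120 · 120 · 152 · 55 ≡ 81 (mod 221).
Since 81 ≠ 1, base 11 is a Fermat witness: 221 is composite.

81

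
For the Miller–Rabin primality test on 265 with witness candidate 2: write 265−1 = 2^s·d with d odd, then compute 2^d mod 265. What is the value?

265 − 1 = 264 = 2^3 · 33, so d = 33.
2^1 ≡ 2 (mod 265)
2^2 ≡ 2^2 = 4 ≡ 4 (mod 265)
2^4 ≡ 4^2 = 16 ≡ 16 (mod 265)
2^8 ≡ 16^2 = 256 ≡ 256 (mod 265)
2^16 ≡ 256^2 = 65536 ≡ 81 (mod 265)
2^32 ≡ 81^2 = 6561 ≡ 201 (mod 265)
33 = 32 + 1 in binary powers of 2.
So 2^33 ≡ 201 · 2 ≡ 137 (mod 265).
Squaring chain: 137 → 219 → 261; never reaches −1, so base 2 is a Miller–Rabin witness that 265 is composite.

137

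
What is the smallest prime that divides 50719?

50719 is odd.
Digit sum 22, not divisible by 3.
Ends in 9: not divisible by 5.
7: 50719 = 7·7245 + 4
11: 50719 = 11·4610 + 9
13: 50719 = 13·3901 + 6
17: 50719 = 17·2983 + 8
19: 50719 = 19·2669 + 8
23: 50719 = 23·2205 + 4
29: 50719 = 29·1748 + 27
31: 50719 = 31·1636 + 3
37: 50719 = 37·1370 + 29
41: 50719 = 41·1237 + 2
43: 50719 = 43·1179 + 22
47: 50719 = 47·1079 + 6
53: 50719 = 53·956 + 51
59: 50719 = 59·859 + 38
61: 50719 = 61·831 + 28
67: 50719 = 67·757

67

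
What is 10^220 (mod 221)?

81

10^1 ≡ 10 (mod 221)
10^2 ≡ 10^2 = 100 ≡ 100 (mod 221)
10^4 ≡ 100^2 = 10000 ≡ 55 (mod 221)
10^8 ≡ 55^2 = 3025 ≡ 152 (mod 221)
10^16 ≡ 152^2 = 23104 ≡ 120 (mod 221)
10^32 ≡ 120^2 = 14400 ≡ 35 (mod 221)
10^64 ≡ 35^2 = 1225 ≡ 120 (mod 221)
10^128 ≡ 120^2 = 14400 ≡ 35 (mod 221)
220 = 128 + 64 + 16 + 8 + 4 in binary powers of 2.
So 10^220 ≡ 35 · 120 · 120 · 152 · 55 ≡ 81 (mod 221).
Since 81 ≠ 1, base 10 is a Fermat witness: 221 is composite.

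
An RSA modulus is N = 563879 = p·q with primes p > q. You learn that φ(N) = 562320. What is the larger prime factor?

φ(n) = (p−1)(q−1) = n − (p+q) + 1, so p + q = 563879 − 562320 + 1 = 1560.
p and q are the roots of t² − 1560t + 563879 = 0.
Discriminant: 1560² − 4·563879 = 2433600 − 2255516 = 178084; √178084 = 422.
q = (1560 − 422)/2 = 569, p = (1560 + 422)/2 = 991.
Check: 569 · 991 = 563879.

991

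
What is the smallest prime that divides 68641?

83

68641 is odd.
Digit sum 25, not divisible by 3.
Ends in 1: not divisible by 5.
7: 68641 = 7·9805 + 6
11: 68641 = 11·6240 + 1
13: 68641 = 13·5280 + 1
17: 68641 = 17·4037 + 12
19: 68641 = 19·3612 + 13
23: 68641 = 23·2984 + 9
29: 68641 = 29·2366 + 27
31: 68641 = 31·2214 + 7
37: 68641 = 37·1855 + 6
41: 68641 = 41·1674 + 7
43: 68641 = 43·1596 + 13
47: 68641 = 47·1460 + 21
53: 68641 = 53·1295 + 6
59: 68641 = 59·1163 + 24
61: 68641 = 61·1125 + 16
67: 68641 = 67·1024 + 33
71: 68641 = 71·966 + 55
73: 68641 = 73·940 + 21
79: 68641 = 79·868 + 69
83: 68641 = 83·827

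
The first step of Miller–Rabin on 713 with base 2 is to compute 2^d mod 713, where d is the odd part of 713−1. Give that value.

713 − 1 = 712 = 2^3 · 89, so d = 89.
2^1 ≡ 2 (mod 713)
2^2 ≡ 2^2 = 4 ≡ 4 (mod 713)
2^4 ≡ 4^2 = 16 ≡ 16 (mod 713)
2^8 ≡ 16^2 = 256 ≡ 256 (mod 713)
2^16 ≡ 256^2 = 65536 ≡ 653 (mod 713)
2^32 ≡ 653^2 = 426409 ≡ 35 (mod 713)
2^64 ≡ 35^2 = 1225 ≡ 512 (mod 713)
89 = 64 + 16 + 8 + 1 in binary powers of 2.
So 2^89 ≡ 512 · 653 · 256 · 2 ≡ 140 (mod 713).
Squaring chain: 140 → 349 → 591; never reaches −1, so base 2 is a Miller–Rabin witness that 713 is composite.

140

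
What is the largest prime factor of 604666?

604666 = 2 · 302333
302333 = 43 · 7031
7031 = 79 · 89
89 is prime.
So 604666 = 2 · 43 · 79 · 89; the largest prime factor is 89.

89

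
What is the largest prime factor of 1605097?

71

1605097 = 13 · 123469
123469 = 37 · 3337
3337 = 47 · 71
71 is prime.
So 1605097 = 13 · 37 · 47 · 71; the largest prime factor is 71.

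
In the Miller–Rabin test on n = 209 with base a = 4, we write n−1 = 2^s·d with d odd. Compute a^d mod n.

209 − 1 = 208 = 2^4 · 13, so d = 13.
4^1 ≡ 4 (mod 209)
4^2 ≡ 4^2 = 16 ≡ 16 (mod 209)
4^4 ≡ 16^2 = 256 ≡ 47 (mod 209)
4^8 ≡ 47^2 = 2209 ≡ 119 (mod 209)
13 = 8 + 4 + 1 in binary powers of 2.
So 4^13 ≡ 119 · 47 · 4 ≡ 9 (mod 209).
Squaring chain: 9 → 81 → 82 → 36; never reaches −1, so base 4 is a Miller–Rabin witness that 209 is composite.

9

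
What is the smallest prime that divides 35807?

61

35807 is odd.
Digit sum 23, not divisible by 3.
Ends in 7: not divisible by 5.
7: 35807 = 7·5115 + 2
11: 35807 = 11·3255 + 2
13: 35807 = 13·2754 + 5
17: 35807 = 17·2106 + 5
19: 35807 = 19·1884 + 11
23: 35807 = 23·1556 + 19
29: 35807 = 29·1234 + 21
31: 35807 = 31·1155 + 2
37: 35807 = 37·967 + 28
41: 35807 = 41·873 + 14
43: 35807 = 43·832 + 31
47: 35807 = 47·761 + 40
53: 35807 = 53·675 + 32
59: 35807 = 59·606 + 53
61: 35807 = 61·587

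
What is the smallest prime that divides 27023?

61

27023 is odd.
Digit sum 14, not divisible by 3.
Ends in 3: not divisible by 5.
7: 27023 = 7·3860 + 3
11: 27023 = 11·2456 + 7
13: 27023 = 13·2078 + 9
17: 27023 = 17·1589 + 10
19: 27023 = 19·1422 + 5
23: 27023 = 23·1174 + 21
29: 27023 = 29·931 + 24
31: 27023 = 31·871 + 22
37: 27023 = 37·730 + 13
41: 27023 = 41·659 + 4
43: 27023 = 43·628 + 19
47: 27023 = 47·574 + 45
53: 27023 = 53·509 + 46
59: 27023 = 59·458 + 1
61: 27023 = 61·443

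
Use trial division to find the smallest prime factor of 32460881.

32460881 is odd.
Digit sum 32, not divisible by 3.
Ends in 1: not divisible by 5.
7: 32460881 = 7·4637268 + 5
11: 32460881 = 11·2950989 + 2
13: 32460881 = 13·2496990 + 11
17: 32460881 = 17·1909463 + 10
19: 32460881 = 19·1708467 + 8
23: 32460881 = 23·1411342 + 15
29: 32460881 = 29·1119340 + 21
31: 32460881 = 31·1047125 + 6
37: 32460881 = 37·877321 + 4
41: 32460881 = 41·791728 + 33
43: 32460881 = 43·754904 + 9
47: 32460881 = 47·690657 + 2
53: 32460881 = 53·612469 + 24
59: 32460881 = 59·550184 + 25
61: 32460881 = 61·532145 + 36
67: 32460881 = 67·484490 + 51
71: 32460881 = 71·457195 + 36
73: 32460881 = 73·444669 + 44
79: 32460881 = 79·410897 + 18
83: 32460881 = 83·391094 + 79
89: 32460881 = 89·364729

89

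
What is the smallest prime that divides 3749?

3749 is odd.
Digit sum 23, not divisible by 3.
Ends in 9: not divisible by 5.
7: 3749 = 7·535 + 4
11: 3749 = 11·340 + 9
13: 3749 = 13·288 + 5
17: 3749 = 17·220 + 9
19: 3749 = 19·197 + 6
23: 3749 = 23·163

23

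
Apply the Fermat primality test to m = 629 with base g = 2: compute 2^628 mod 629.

305

2^1 ≡ 2 (mod 629)
2^2 ≡ 2^2 = 4 ≡ 4 (mod 629)
2^4 ≡ 4^2 = 16 ≡ 16 (mod 629)
2^8 ≡ 16^2 = 256 ≡ 256 (mod 629)
2^16 ≡ 256^2 = 65536 ≡ 120 (mod 629)
2^32 ≡ 120^2 = 14400 ≡ 562 (mod 629)
2^64 ≡ 562^2 = 315844 ≡ 86 (mod 629)
2^128 ≡ 86^2 = 7396 ≡ 477 (mod 629)
2^256 ≡ 477^2 = 227529 ≡ 460 (mod 629)
2^512 ≡ 460^2 = 211600 ≡ 256 (mod 629)
628 = 512 + 64 + 32 + 16 + 4 in binary powers of 2.
So 2^628 ≡ 256 · 86 · 562 · 120 · 16 ≡ 305 (mod 629).
Since 305 ≠ 1, base 2 is a Fermat witness: 629 is composite.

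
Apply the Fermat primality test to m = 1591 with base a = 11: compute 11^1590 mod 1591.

11^1 ≡ 11 (mod 1591)
11^2 ≡ 11^2 = 121 ≡ 121 (mod 1591)
11^4 ≡ 121^2 = 14641 ≡ 322 (mod 1591)
11^8 ≡ 322^2 = 103684 ≡ 269 (mod 1591)
11^16 ≡ 269^2 = 72361 ≡ 766 (mod 1591)
11^32 ≡ 766^2 = 586756 ≡ 1268 (mod 1591)
11^64 ≡ 1268^2 = 1607824 ≡ 914 (mod 1591)
11^128 ≡ 914^2 = 835396 ≡ 121 (mod 1591)
11^256 ≡ 121^2 = 14641 ≡ 322 (mod 1591)
11^512 ≡ 322^2 = 103684 ≡ 269 (mod 1591)
11^1024 ≡ 269^2 = 72361 ≡ 766 (mod 1591)
1590 = 1024 + 512 + 32 + 16 + 4 + 2 in binary powers of 2.
So 11^1590 ≡ 766 · 269 · 1268 · 766 · 322 · 121 ≡ 1000 (mod 1591).
Since 1000 ≠ 1, base 11 is a Fermat witness: 1591 is composite.

1000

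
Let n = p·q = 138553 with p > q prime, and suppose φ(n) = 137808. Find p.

397

φ(n) = (p−1)(q−1) = n − (p+q) + 1, so p + q = 138553 − 137808 + 1 = 746.
p and q are the roots of t² − 746t + 138553 = 0.
Discriminant: 746² − 4·138553 = 556516 − 554212 = 2304; √2304 = 48.
q = (746 − 48)/2 = 349, p = (746 + 48)/2 = 397.
Check: 349 · 397 = 138553.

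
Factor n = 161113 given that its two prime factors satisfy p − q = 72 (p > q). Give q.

Since p = q + 72, we have 161113 = q(q + 72), so q² + 72q − 161113 = 0.
Discriminant: 72² + 4·161113 = 5184 + 644452 = 649636; √649636 = 806.
q = (−72 + 806)/2 = 367, and p = q + 72 = 439.
Check: 367 · 439 = 161113.

367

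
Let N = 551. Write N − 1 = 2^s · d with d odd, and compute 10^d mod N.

551 − 1 = 550 = 2^1 · 275, so d = 275.
10^1 ≡ 10 (mod 551)
10^2 ≡ 10^2 = 100 ≡ 100 (mod 551)
10^4 ≡ 100^2 = 10000 ≡ 82 (mod 551)
10^8 ≡ 82^2 = 6724 ≡ 112 (mod 551)
10^16 ≡ 112^2 = 12544 ≡ 422 (mod 551)
10^32 ≡ 422^2 = 178084 ≡ 111 (mod 551)
10^64 ≡ 111^2 = 12321 ≡ 199 (mod 551)
10^128 ≡ 199^2 = 39601 ≡ 480 (mod 551)
10^256 ≡ 480^2 = 230400 ≡ 82 (mod 551)
275 = 256 + 16 + 2 + 1 in binary powers of 2.
So 10^275 ≡ 82 · 422 · 100 · 10 ≡ 98 (mod 551).
Squaring chain: 98; never reaches −1, so base 10 is a Miller–Rabin witness that 551 is composite.

98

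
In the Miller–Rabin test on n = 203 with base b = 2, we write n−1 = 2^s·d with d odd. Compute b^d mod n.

203 − 1 = 202 = 2^1 · 101, so d = 101.
2^1 ≡ 2 (mod 203)
2^2 ≡ 2^2 = 4 ≡ 4 (mod 203)
2^4 ≡ 4^2 = 16 ≡ 16 (mod 203)
2^8 ≡ 16^2 = 256 ≡ 53 (mod 203)
2^16 ≡ 53^2 = 2809 ≡ 170 (mod 203)
2^32 ≡ 170^2 = 28900 ≡ 74 (mod 203)
2^64 ≡ 74^2 = 5476 ≡ 198 (mod 203)
101 = 64 + 32 + 4 + 1 in binary powers of 2.
So 2^101 ≡ 198 · 74 · 16 · 2 ≡ 137 (mod 203).
Squaring chain: 137; never reaches −1, so base 2 is a Miller–Rabin witness that 203 is composite.

137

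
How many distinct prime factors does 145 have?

2

145 = 5 · 29
145 = 5 · 29, which has 2 distinct prime factors.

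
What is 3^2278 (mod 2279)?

1257

3^1 ≡ 3 (mod 2279)
3^2 ≡ 3^2 = 9 ≡ 9 (mod 2279)
3^4 ≡ 9^2 = 81 ≡ 81 (mod 2279)
3^8 ≡ 81^2 = 6561 ≡ 2003 (mod 2279)
3^16 ≡ 2003^2 = 4012009 ≡ 969 (mod 2279)
3^32 ≡ 969^2 = 938961 ≡ 13 (mod 2279)
3^64 ≡ 13^2 = 169 ≡ 169 (mod 2279)
3^128 ≡ 169^2 = 28561 ≡ 1213 (mod 2279)
3^256 ≡ 1213^2 = 1471369 ≡ 1414 (mod 2279)
3^512 ≡ 1414^2 = 1999396 ≡ 713 (mod 2279)
3^1024 ≡ 713^2 = 508369 ≡ 152 (mod 2279)
3^2048 ≡ 152^2 = 23104 ≡ 314 (mod 2279)
2278 = 2048 + 128 + 64 + 32 + 4 + 2 in binary powers of 2.
So 3^2278 ≡ 314 · 1213 · 169 · 13 · 81 · 9 ≡ 1257 (mod 2279).
Since 1257 ≠ 1, base 3 is a Fermat witness: 2279 is composite.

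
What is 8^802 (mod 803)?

8^1 ≡ 8 (mod 803)
8^2 ≡ 8^2 = 64 ≡ 64 (mod 803)
8^4 ≡ 64^2 = 4096 ≡ 81 (mod 803)
8^8 ≡ 81^2 = 6561 ≡ 137 (mod 803)
8^16 ≡ 137^2 = 18769 ≡ 300 (mod 803)
8^32 ≡ 300^2 = 90000 ≡ 64 (mod 803)
8^64 ≡ 64^2 = 4096 ≡ 81 (mod 803)
8^128 ≡ 81^2 = 6561 ≡ 137 (mod 803)
8^256 ≡ 137^2 = 18769 ≡ 300 (mod 803)
8^512 ≡ 300^2 = 90000 ≡ 64 (mod 803)
802 = 512 + 256 + 32 + 2 in binary powers of 2.
So 8^802 ≡ 64 · 300 · 64 · 64 ≡ 592 (mod 803).
Since 592 ≠ 1, base 8 is a Fermat witness: 803 is composite.

592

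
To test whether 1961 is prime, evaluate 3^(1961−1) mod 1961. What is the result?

3^1 ≡ 3 (mod 1961)
3^2 ≡ 3^2 = 9 ≡ 9 (mod 1961)
3^4 ≡ 9^2 = 81 ≡ 81 (mod 1961)
3^8 ≡ 81^2 = 6561 ≡ 678 (mod 1961)
3^16 ≡ 678^2 = 459684 ≡ 810 (mod 1961)
3^32 ≡ 810^2 = 656100 ≡ 1126 (mod 1961)
3^64 ≡ 1126^2 = 1267876 ≡ 1070 (mod 1961)
3^128 ≡ 1070^2 = 1144900 ≡ 1637 (mod 1961)
3^256 ≡ 1637^2 = 2679769 ≡ 1043 (mod 1961)
3^512 ≡ 1043^2 = 1087849 ≡ 1455 (mod 1961)
3^1024 ≡ 1455^2 = 2117025 ≡ 1106 (mod 1961)
1960 = 1024 + 512 + 256 + 128 + 32 + 8 in binary powers of 2.
So 3^1960 ≡ 1106 · 1455 · 1043 · 1637 · 1126 · 678 ≡ 1106 (mod 1961).
Since 1106 ≠ 1, base 3 is a Fermat witness: 1961 is composite.

1106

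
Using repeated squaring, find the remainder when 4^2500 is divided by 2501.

657

4^1 ≡ 4 (mod 2501)
4^2 ≡ 4^2 = 16 ≡ 16 (mod 2501)
4^4 ≡ 16^2 = 256 ≡ 256 (mod 2501)
4^8 ≡ 256^2 = 65536 ≡ 510 (mod 2501)
4^16 ≡ 510^2 = 260100 ≡ 2497 (mod 2501)
4^32 ≡ 2497^2 = 6235009 ≡ 16 (mod 2501)
4^64 ≡ 16^2 = 256 ≡ 256 (mod 2501)
4^128 ≡ 256^2 = 65536 ≡ 510 (mod 2501)
4^256 ≡ 510^2 = 260100 ≡ 2497 (mod 2501)
4^512 ≡ 2497^2 = 6235009 ≡ 16 (mod 2501)
4^1024 ≡ 16^2 = 256 ≡ 256 (mod 2501)
4^2048 ≡ 256^2 = 65536 ≡ 510 (mod 2501)
2500 = 2048 + 256 + 128 + 64 + 4 in binary powers of 2.
So 4^2500 ≡ 510 · 2497 · 510 · 256 · 256 ≡ 657 (mod 2501).
Since 657 ≠ 1, base 4 is a Fermat witness: 2501 is composite.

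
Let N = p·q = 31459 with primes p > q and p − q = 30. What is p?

193

Since p = q + 30, we have 31459 = q(q + 30), so q² + 30q − 31459 = 0.
Discriminant: 30² + 4·31459 = 900 + 125836 = 126736; √126736 = 356.
q = (−30 + 356)/2 = 163, and p = q + 30 = 193.
Check: 163 · 193 = 31459.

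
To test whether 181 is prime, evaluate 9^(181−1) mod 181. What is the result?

9^1 ≡ 9 (mod 181)
9^2 ≡ 9^2 = 81 ≡ 81 (mod 181)
9^4 ≡ 81^2 = 6561 ≡ 45 (mod 181)
9^8 ≡ 45^2 = 2025 ≡ 34 (mod 181)
9^16 ≡ 34^2 = 1156 ≡ 70 (mod 181)
9^32 ≡ 70^2 = 4900 ≡ 13 (mod 181)
9^64 ≡ 13^2 = 169 ≡ 169 (mod 181)
9^128 ≡ 169^2 = 28561 ≡ 144 (mod 181)
180 = 128 + 32 + 16 + 4 in binary powers of 2.
So 9^180 ≡ 144 · 13 · 70 · 45 ≡ 1 (mod 181).
Since the result is 1, base 9 gives no evidence that 181 is composite.

1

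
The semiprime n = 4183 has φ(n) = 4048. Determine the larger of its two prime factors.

φ(n) = (p−1)(q−1) = n − (p+q) + 1, so p + q = 4183 − 4048 + 1 = 136.
p and q are the roots of t² − 136t + 4183 = 0.
Discriminant: 136² − 4·4183 = 18496 − 16732 = 1764; √1764 = 42.
q = (136 − 42)/2 = 47, p = (136 + 42)/2 = 89.
Check: 47 · 89 = 4183.

89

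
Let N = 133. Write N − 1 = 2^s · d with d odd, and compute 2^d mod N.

133 − 1 = 132 = 2^2 · 33, so d = 33.
2^1 ≡ 2 (mod 133)
2^2 ≡ 2^2 = 4 ≡ 4 (mod 133)
2^4 ≡ 4^2 = 16 ≡ 16 (mod 133)
2^8 ≡ 16^2 = 256 ≡ 123 (mod 133)
2^16 ≡ 123^2 = 15129 ≡ 100 (mod 133)
2^32 ≡ 100^2 = 10000 ≡ 25 (mod 133)
33 = 32 + 1 in binary powers of 2.
So 2^33 ≡ 25 · 2 ≡ 50 (mod 133).
Squaring chain: 50 → 106; never reaches −1, so base 2 is a Miller–Rabin witness that 133 is composite.

50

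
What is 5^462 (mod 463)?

1

5^1 ≡ 5 (mod 463)
5^2 ≡ 5^2 = 25 ≡ 25 (mod 463)
5^4 ≡ 25^2 = 625 ≡ 162 (mod 463)
5^8 ≡ 162^2 = 26244 ≡ 316 (mod 463)
5^16 ≡ 316^2 = 99856 ≡ 311 (mod 463)
5^32 ≡ 311^2 = 96721 ≡ 417 (mod 463)
5^64 ≡ 417^2 = 173889 ≡ 264 (mod 463)
5^128 ≡ 264^2 = 69696 ≡ 246 (mod 463)
5^256 ≡ 246^2 = 60516 ≡ 326 (mod 463)
462 = 256 + 128 + 64 + 8 + 4 + 2 in binary powers of 2.
So 5^462 ≡ 326 · 246 · 264 · 316 · 162 · 25 ≡ 1 (mod 463).
Since the result is 1, base 5 gives no evidence that 463 is composite.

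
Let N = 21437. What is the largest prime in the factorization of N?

21437 = 13 · 1649
1649 = 17 · 97
97 is prime.
So 21437 = 13 · 17 · 97; the largest prime factor is 97.

97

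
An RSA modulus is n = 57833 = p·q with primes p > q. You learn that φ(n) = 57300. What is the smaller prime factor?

151

φ(n) = (p−1)(q−1) = n − (p+q) + 1, so p + q = 57833 − 57300 + 1 = 534.
p and q are the roots of t² − 534t + 57833 = 0.
Discriminant: 534² − 4·57833 = 285156 − 231332 = 53824; √53824 = 232.
q = (534 − 232)/2 = 151, p = (534 + 232)/2 = 383.
Check: 151 · 383 = 57833.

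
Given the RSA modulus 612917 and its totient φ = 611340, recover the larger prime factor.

φ(n) = (p−1)(q−1) = n − (p+q) + 1, so p + q = 612917 − 611340 + 1 = 1578.
p and q are the roots of t² − 1578t + 612917 = 0.
Discriminant: 1578² − 4·612917 = 2490084 − 2451668 = 38416; √38416 = 196.
q = (1578 − 196)/2 = 691, p = (1578 + 196)/2 = 887.
Check: 691 · 887 = 612917.

887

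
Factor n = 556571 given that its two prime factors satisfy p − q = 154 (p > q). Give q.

Since p = q + 154, we have 556571 = q(q + 154), so q² + 154q − 556571 = 0.
Discriminant: 154² + 4·556571 = 23716 + 2226284 = 2250000; √2250000 = 1500.
q = (−154 + 1500)/2 = 673, and p = q + 154 = 827.
Check: 673 · 827 = 556571.

673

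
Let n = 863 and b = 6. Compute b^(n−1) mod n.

6^1 ≡ 6 (mod 863)
6^2 ≡ 6^2 = 36 ≡ 36 (mod 863)
6^4 ≡ 36^2 = 1296 ≡ 433 (mod 863)
6^8 ≡ 433^2 = 187489 ≡ 218 (mod 863)
6^16 ≡ 218^2 = 47524 ≡ 59 (mod 863)
6^32 ≡ 59^2 = 3481 ≡ 29 (mod 863)
6^64 ≡ 29^2 = 841 ≡ 841 (mod 863)
6^128 ≡ 841^2 = 707281 ≡ 484 (mod 863)
6^256 ≡ 484^2 = 234256 ≡ 383 (mod 863)
6^512 ≡ 383^2 = 146689 ≡ 842 (mod 863)
862 = 512 + 256 + 64 + 16 + 8 + 4 + 2 in binary powers of 2.
So 6^862 ≡ 842 · 383 · 841 · 59 · 218 · 433 · 36 ≡ 1 (mod 863).
Since the result is 1, base 6 gives no evidence that 863 is composite.

1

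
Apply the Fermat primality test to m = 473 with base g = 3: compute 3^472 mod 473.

3^1 ≡ 3 (mod 473)
3^2 ≡ 3^2 = 9 ≡ 9 (mod 473)
3^4 ≡ 9^2 = 81 ≡ 81 (mod 473)
3^8 ≡ 81^2 = 6561 ≡ 412 (mod 473)
3^16 ≡ 412^2 = 169744 ≡ 410 (mod 473)
3^32 ≡ 410^2 = 168100 ≡ 185 (mod 473)
3^64 ≡ 185^2 = 34225 ≡ 169 (mod 473)
3^128 ≡ 169^2 = 28561 ≡ 181 (mod 473)
3^256 ≡ 181^2 = 32761 ≡ 124 (mod 473)
472 = 256 + 128 + 64 + 16 + 8 in binary powers of 2.
So 3^472 ≡ 124 · 181 · 169 · 410 · 412 ≡ 53 (mod 473).
Since 53 ≠ 1, base 3 is a Fermat witness: 473 is composite.

53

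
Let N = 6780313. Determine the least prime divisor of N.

6780313 is odd.
Digit sum 28, not divisible by 3.
Ends in 3: not divisible by 5.
7: 6780313 = 7·968616 + 1
11: 6780313 = 11·616392 + 1
13: 6780313 = 13·521562 + 7
17: 6780313 = 17·398841 + 16
19: 6780313 = 19·356858 + 11
23: 6780313 = 23·294796 + 5
29: 6780313 = 29·233803 + 26
31: 6780313 = 31·218719 + 24
37: 6780313 = 37·183251 + 26
41: 6780313 = 41·165373 + 20
43: 6780313 = 43·157681 + 30
47: 6780313 = 47·144261 + 46
53: 6780313 = 53·127930 + 23
59: 6780313 = 59·114920 + 33
61: 6780313 = 61·111152 + 41
67: 6780313 = 67·101198 + 47
71: 6780313 = 71·95497 + 26
73: 6780313 = 73·92881

73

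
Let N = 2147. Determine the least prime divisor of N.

2147 is odd.
Digit sum 14, not divisible by 3.
Ends in 7: not divisible by 5.
7: 2147 = 7·306 + 5
11: 2147 = 11·195 + 2
13: 2147 = 13·165 + 2
17: 2147 = 17·126 + 5
19: 2147 = 19·113

19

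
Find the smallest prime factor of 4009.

19

4009 is odd.
Digit sum 13, not divisible by 3.
Ends in 9: not divisible by 5.
7: 4009 = 7·572 + 5
11: 4009 = 11·364 + 5
13: 4009 = 13·308 + 5
17: 4009 = 17·235 + 14
19: 4009 = 19·211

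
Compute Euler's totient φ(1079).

Factor: 1079 = 13 · 83.
φ(1079) = (13−1) · (83−1) = 12 · 82 = 984.

984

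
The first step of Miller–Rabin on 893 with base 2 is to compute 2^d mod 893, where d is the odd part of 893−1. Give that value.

394

893 − 1 = 892 = 2^2 · 223, so d = 223.
2^1 ≡ 2 (mod 893)
2^2 ≡ 2^2 = 4 ≡ 4 (mod 893)
2^4 ≡ 4^2 = 16 ≡ 16 (mod 893)
2^8 ≡ 16^2 = 256 ≡ 256 (mod 893)
2^16 ≡ 256^2 = 65536 ≡ 347 (mod 893)
2^32 ≡ 347^2 = 120409 ≡ 747 (mod 893)
2^64 ≡ 747^2 = 558009 ≡ 777 (mod 893)
2^128 ≡ 777^2 = 603729 ≡ 61 (mod 893)
223 = 128 + 64 + 16 + 8 + 4 + 2 + 1 in binary powers of 2.
So 2^223 ≡ 61 · 777 · 347 · 256 · 16 · 4 · 2 ≡ 394 (mod 893).
Squaring chain: 394 → 747; never reaches −1, so base 2 is a Miller–Rabin witness that 893 is composite.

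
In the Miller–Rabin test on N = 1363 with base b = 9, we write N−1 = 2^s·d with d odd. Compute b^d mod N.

1363 − 1 = 1362 = 2^1 · 681, so d = 681.
9^1 ≡ 9 (mod 1363)
9^2 ≡ 9^2 = 81 ≡ 81 (mod 1363)
9^4 ≡ 81^2 = 6561 ≡ 1109 (mod 1363)
9^8 ≡ 1109^2 = 1229881 ≡ 455 (mod 1363)
9^16 ≡ 455^2 = 207025 ≡ 1212 (mod 1363)
9^32 ≡ 1212^2 = 1468944 ≡ 993 (mod 1363)
9^64 ≡ 993^2 = 986049 ≡ 600 (mod 1363)
9^128 ≡ 600^2 = 360000 ≡ 168 (mod 1363)
9^256 ≡ 168^2 = 28224 ≡ 964 (mod 1363)
9^512 ≡ 964^2 = 929296 ≡ 1093 (mod 1363)
681 = 512 + 128 + 32 + 8 + 1 in binary powers of 2.
So 9^681 ≡ 1093 · 168 · 993 · 455 · 9 ≡ 760 (mod 1363).
Squaring chain: 760; never reaches −1, so base 9 is a Miller–Rabin witness that 1363 is composite.

760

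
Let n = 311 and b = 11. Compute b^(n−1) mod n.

1

11^1 ≡ 11 (mod 311)
11^2 ≡ 11^2 = 121 ≡ 121 (mod 311)
11^4 ≡ 121^2 = 14641 ≡ 24 (mod 311)
11^8 ≡ 24^2 = 576 ≡ 265 (mod 311)
11^16 ≡ 265^2 = 70225 ≡ 250 (mod 311)
11^32 ≡ 250^2 = 62500 ≡ 300 (mod 311)
11^64 ≡ 300^2 = 90000 ≡ 121 (mod 311)
11^128 ≡ 121^2 = 14641 ≡ 24 (mod 311)
11^256 ≡ 24^2 = 576 ≡ 265 (mod 311)
310 = 256 + 32 + 16 + 4 + 2 in binary powers of 2.
So 11^310 ≡ 265 · 300 · 250 · 24 · 121 ≡ 1 (mod 311).
Since the result is 1, base 11 gives no evidence that 311 is composite.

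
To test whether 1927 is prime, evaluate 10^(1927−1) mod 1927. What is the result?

1076

10^1 ≡ 10 (mod 1927)
10^2 ≡ 10^2 = 100 ≡ 100 (mod 1927)
10^4 ≡ 100^2 = 10000 ≡ 365 (mod 1927)
10^8 ≡ 365^2 = 133225 ≡ 262 (mod 1927)
10^16 ≡ 262^2 = 68644 ≡ 1199 (mod 1927)
10^32 ≡ 1199^2 = 1437601 ≡ 59 (mod 1927)
10^64 ≡ 59^2 = 3481 ≡ 1554 (mod 1927)
10^128 ≡ 1554^2 = 2414916 ≡ 385 (mod 1927)
10^256 ≡ 385^2 = 148225 ≡ 1773 (mod 1927)
10^512 ≡ 1773^2 = 3143529 ≡ 592 (mod 1927)
10^1024 ≡ 592^2 = 350464 ≡ 1677 (mod 1927)
1926 = 1024 + 512 + 256 + 128 + 4 + 2 in binary powers of 2.
So 10^1926 ≡ 1677 · 592 · 1773 · 385 · 365 · 100 ≡ 1076 (mod 1927).
Since 1076 ≠ 1, base 10 is a Fermat witness: 1927 is composite.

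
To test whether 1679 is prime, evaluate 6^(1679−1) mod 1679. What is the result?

748

6^1 ≡ 6 (mod 1679)
6^2 ≡ 6^2 = 36 ≡ 36 (mod 1679)
6^4 ≡ 36^2 = 1296 ≡ 1296 (mod 1679)
6^8 ≡ 1296^2 = 1679616 ≡ 616 (mod 1679)
6^16 ≡ 616^2 = 379456 ≡ 2 (mod 1679)
6^32 ≡ 2^2 = 4 ≡ 4 (mod 1679)
6^64 ≡ 4^2 = 16 ≡ 16 (mod 1679)
6^128 ≡ 16^2 = 256 ≡ 256 (mod 1679)
6^256 ≡ 256^2 = 65536 ≡ 55 (mod 1679)
6^512 ≡ 55^2 = 3025 ≡ 1346 (mod 1679)
6^1024 ≡ 1346^2 = 1811716 ≡ 75 (mod 1679)
1678 = 1024 + 512 + 128 + 8 + 4 + 2 in binary powers of 2.
So 6^1678 ≡ 75 · 1346 · 256 · 616 · 1296 · 36 ≡ 748 (mod 1679).
Since 748 ≠ 1, base 6 is a Fermat witness: 1679 is composite.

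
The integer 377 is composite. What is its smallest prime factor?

377 is odd.
Digit sum 17, not divisible by 3.
Ends in 7: not divisible by 5.
7: 377 = 7·53 + 6
11: 377 = 11·34 + 3
13: 377 = 13·29

13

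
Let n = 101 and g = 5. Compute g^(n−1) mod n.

5^1 ≡ 5 (mod 101)
5^2 ≡ 5^2 = 25 ≡ 25 (mod 101)
5^4 ≡ 25^2 = 625 ≡ 19 (mod 101)
5^8 ≡ 19^2 = 361 ≡ 58 (mod 101)
5^16 ≡ 58^2 = 3364 ≡ 31 (mod 101)
5^32 ≡ 31^2 = 961 ≡ 52 (mod 101)
5^64 ≡ 52^2 = 2704 ≡ 78 (mod 101)
100 = 64 + 32 + 4 in binary powers of 2.
So 5^100 ≡ 78 · 52 · 19 ≡ 1 (mod 101).
Since the result is 1, base 5 gives no evidence that 101 is composite.

1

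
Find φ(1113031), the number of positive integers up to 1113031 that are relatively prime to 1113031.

Factor: 1113031 = 73 · 79 · 193.
φ(1113031) = (73−1) · (79−1) · (193−1) = 72 · 78 · 192 = 1078272.

1078272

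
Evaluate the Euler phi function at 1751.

Factor: 1751 = 17 · 103.
φ(1751) = (17−1) · (103−1) = 16 · 102 = 1632.

1632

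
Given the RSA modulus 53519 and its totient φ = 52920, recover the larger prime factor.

491

φ(n) = (p−1)(q−1) = n − (p+q) + 1, so p + q = 53519 − 52920 + 1 = 600.
p and q are the roots of t² − 600t + 53519 = 0.
Discriminant: 600² − 4·53519 = 360000 − 214076 = 145924; √145924 = 382.
q = (600 − 382)/2 = 109, p = (600 + 382)/2 = 491.
Check: 109 · 491 = 53519.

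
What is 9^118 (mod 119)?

72

9^1 ≡ 9 (mod 119)
9^2 ≡ 9^2 = 81 ≡ 81 (mod 119)
9^4 ≡ 81^2 = 6561 ≡ 16 (mod 119)
9^8 ≡ 16^2 = 256 ≡ 18 (mod 119)
9^16 ≡ 18^2 = 324 ≡ 86 (mod 119)
9^32 ≡ 86^2 = 7396 ≡ 18 (mod 119)
9^64 ≡ 18^2 = 324 ≡ 86 (mod 119)
118 = 64 + 32 + 16 + 4 + 2 in binary powers of 2.
So 9^118 ≡ 86 · 18 · 86 · 16 · 81 ≡ 72 (mod 119).
Since 72 ≠ 1, base 9 is a Fermat witness: 119 is composite.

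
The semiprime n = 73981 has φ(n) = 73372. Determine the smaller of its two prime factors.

167

φ(n) = (p−1)(q−1) = n − (p+q) + 1, so p + q = 73981 − 73372 + 1 = 610.
p and q are the roots of t² − 610t + 73981 = 0.
Discriminant: 610² − 4·73981 = 372100 − 295924 = 76176; √76176 = 276.
q = (610 − 276)/2 = 167, p = (610 + 276)/2 = 443.
Check: 167 · 443 = 73981.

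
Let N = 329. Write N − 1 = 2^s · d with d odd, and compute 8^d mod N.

162

329 − 1 = 328 = 2^3 · 41, so d = 41.
8^1 ≡ 8 (mod 329)
8^2 ≡ 8^2 = 64 ≡ 64 (mod 329)
8^4 ≡ 64^2 = 4096 ≡ 148 (mod 329)
8^8 ≡ 148^2 = 21904 ≡ 190 (mod 329)
8^16 ≡ 190^2 = 36100 ≡ 239 (mod 329)
8^32 ≡ 239^2 = 57121 ≡ 204 (mod 329)
41 = 32 + 8 + 1 in binary powers of 2.
So 8^41 ≡ 204 · 190 · 8 ≡ 162 (mod 329).
Squaring chain: 162 → 253 → 183; never reaches −1, so base 8 is a Miller–Rabin witness that 329 is composite.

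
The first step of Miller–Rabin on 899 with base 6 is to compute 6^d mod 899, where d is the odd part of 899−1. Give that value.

615

899 − 1 = 898 = 2^1 · 449, so d = 449.
6^1 ≡ 6 (mod 899)
6^2 ≡ 6^2 = 36 ≡ 36 (mod 899)
6^4 ≡ 36^2 = 1296 ≡ 397 (mod 899)
6^8 ≡ 397^2 = 157609 ≡ 284 (mod 899)
6^16 ≡ 284^2 = 80656 ≡ 645 (mod 899)
6^32 ≡ 645^2 = 416025 ≡ 687 (mod 899)
6^64 ≡ 687^2 = 471969 ≡ 893 (mod 899)
6^128 ≡ 893^2 = 797449 ≡ 36 (mod 899)
6^256 ≡ 36^2 = 1296 ≡ 397 (mod 899)
449 = 256 + 128 + 64 + 1 in binary powers of 2.
So 6^449 ≡ 397 · 36 · 893 · 6 ≡ 615 (mod 899).
Squaring chain: 615; never reaches −1, so base 6 is a Miller–Rabin witness that 899 is composite.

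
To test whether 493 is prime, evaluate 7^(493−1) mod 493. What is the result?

455

7^1 ≡ 7 (mod 493)
7^2 ≡ 7^2 = 49 ≡ 49 (mod 493)
7^4 ≡ 49^2 = 2401 ≡ 429 (mod 493)
7^8 ≡ 429^2 = 184041 ≡ 152 (mod 493)
7^16 ≡ 152^2 = 23104 ≡ 426 (mod 493)
7^32 ≡ 426^2 = 181476 ≡ 52 (mod 493)
7^64 ≡ 52^2 = 2704 ≡ 239 (mod 493)
7^128 ≡ 239^2 = 57121 ≡ 426 (mod 493)
7^256 ≡ 426^2 = 181476 ≡ 52 (mod 493)
492 = 256 + 128 + 64 + 32 + 8 + 4 in binary powers of 2.
So 7^492 ≡ 52 · 426 · 239 · 52 · 152 · 429 ≡ 455 (mod 493).
Since 455 ≠ 1, base 7 is a Fermat witness: 493 is composite.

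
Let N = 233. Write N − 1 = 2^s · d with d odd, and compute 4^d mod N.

233 − 1 = 232 = 2^3 · 29, so d = 29.
4^1 ≡ 4 (mod 233)
4^2 ≡ 4^2 = 16 ≡ 16 (mod 233)
4^4 ≡ 16^2 = 256 ≡ 23 (mod 233)
4^8 ≡ 23^2 = 529 ≡ 63 (mod 233)
4^16 ≡ 63^2 = 3969 ≡ 8 (mod 233)
29 = 16 + 8 + 4 + 1 in binary powers of 2.
So 4^29 ≡ 8 · 63 · 23 · 4 ≡ 1 (mod 233).
Since 4^d ≡ 1 (mod 233), base 4 does not prove 233 composite.

1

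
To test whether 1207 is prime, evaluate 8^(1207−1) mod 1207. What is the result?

8^1 ≡ 8 (mod 1207)
8^2 ≡ 8^2 = 64 ≡ 64 (mod 1207)
8^4 ≡ 64^2 = 4096 ≡ 475 (mod 1207)
8^8 ≡ 475^2 = 225625 ≡ 1123 (mod 1207)
8^16 ≡ 1123^2 = 1261129 ≡ 1021 (mod 1207)
8^32 ≡ 1021^2 = 1042441 ≡ 800 (mod 1207)
8^64 ≡ 800^2 = 640000 ≡ 290 (mod 1207)
8^128 ≡ 290^2 = 84100 ≡ 817 (mod 1207)
8^256 ≡ 817^2 = 667489 ≡ 18 (mod 1207)
8^512 ≡ 18^2 = 324 ≡ 324 (mod 1207)
8^1024 ≡ 324^2 = 104976 ≡ 1174 (mod 1207)
1206 = 1024 + 128 + 32 + 16 + 4 + 2 in binary powers of 2.
So 8^1206 ≡ 1174 · 817 · 800 · 1021 · 475 · 64 ≡ 1092 (mod 1207).
Since 1092 ≠ 1, base 8 is a Fermat witness: 1207 is composite.

1092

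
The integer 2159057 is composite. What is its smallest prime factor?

31

2159057 is odd.
Digit sum 29, not divisible by 3.
Ends in 7: not divisible by 5.
7: 2159057 = 7·308436 + 5
11: 2159057 = 11·196277 + 10
13: 2159057 = 13·166081 + 4
17: 2159057 = 17·127003 + 6
19: 2159057 = 19·113634 + 11
23: 2159057 = 23·93872 + 1
29: 2159057 = 29·74450 + 7
31: 2159057 = 31·69647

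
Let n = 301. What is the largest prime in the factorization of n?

43

301 = 7 · 43
43 is prime.
So 301 = 7 · 43; the largest prime factor is 43.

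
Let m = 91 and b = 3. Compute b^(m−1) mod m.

3^1 ≡ 3 (mod 91)
3^2 ≡ 3^2 = 9 ≡ 9 (mod 91)
3^4 ≡ 9^2 = 81 ≡ 81 (mod 91)
3^8 ≡ 81^2 = 6561 ≡ 9 (mod 91)
3^16 ≡ 9^2 = 81 ≡ 81 (mod 91)
3^32 ≡ 81^2 = 6561 ≡ 9 (mod 91)
3^64 ≡ 9^2 = 81 ≡ 81 (mod 91)
90 = 64 + 16 + 8 + 2 in binary powers of 2.
So 3^90 ≡ 81 · 81 · 9 · 9 ≡ 1 (mod 91).
Since the result is 1, base 3 gives no evidence that 91 is composite.

1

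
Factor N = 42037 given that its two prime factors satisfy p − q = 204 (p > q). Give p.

Since p = q + 204, we have 42037 = q(q + 204), so q² + 204q − 42037 = 0.
Discriminant: 204² + 4·42037 = 41616 + 168148 = 209764; √209764 = 458.
q = (−204 + 458)/2 = 127, and p = q + 204 = 331.
Check: 127 · 331 = 42037.

331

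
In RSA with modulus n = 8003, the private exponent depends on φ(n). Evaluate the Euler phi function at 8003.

Factor: 8003 = 53 · 151.
φ(8003) = (53−1) · (151−1) = 52 · 150 = 7800.

7800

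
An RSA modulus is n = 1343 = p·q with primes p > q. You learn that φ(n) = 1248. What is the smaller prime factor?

17

φ(n) = (p−1)(q−1) = n − (p+q) + 1, so p + q = 1343 − 1248 + 1 = 96.
p and q are the roots of t² − 96t + 1343 = 0.
Discriminant: 96² − 4·1343 = 9216 − 5372 = 3844; √3844 = 62.
q = (96 − 62)/2 = 17, p = (96 + 62)/2 = 79.
Check: 17 · 79 = 1343.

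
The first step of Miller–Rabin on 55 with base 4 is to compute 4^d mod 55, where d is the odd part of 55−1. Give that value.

49

55 − 1 = 54 = 2^1 · 27, so d = 27.
4^1 ≡ 4 (mod 55)
4^2 ≡ 4^2 = 16 ≡ 16 (mod 55)
4^4 ≡ 16^2 = 256 ≡ 36 (mod 55)
4^8 ≡ 36^2 = 1296 ≡ 31 (mod 55)
4^16 ≡ 31^2 = 961 ≡ 26 (mod 55)
27 = 16 + 8 + 2 + 1 in binary powers of 2.
So 4^27 ≡ 26 · 31 · 16 · 4 ≡ 49 (mod 55).
Squaring chain: 49; never reaches −1, so base 4 is a Miller–Rabin witness that 55 is composite.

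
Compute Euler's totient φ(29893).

Factor: 29893 = 167 · 179.
φ(29893) = (167−1) · (179−1) = 166 · 178 = 29548.

29548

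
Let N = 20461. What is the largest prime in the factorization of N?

79

20461 = 7 · 2923
2923 = 37 · 79
79 is prime.
So 20461 = 7 · 37 · 79; the largest prime factor is 79.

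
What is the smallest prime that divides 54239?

73

54239 is odd.
Digit sum 23, not divisible by 3.
Ends in 9: not divisible by 5.
7: 54239 = 7·7748 + 3
11: 54239 = 11·4930 + 9
13: 54239 = 13·4172 + 3
17: 54239 = 17·3190 + 9
19: 54239 = 19·2854 + 13
23: 54239 = 23·2358 + 5
29: 54239 = 29·1870 + 9
31: 54239 = 31·1749 + 20
37: 54239 = 37·1465 + 34
41: 54239 = 41·1322 + 37
43: 54239 = 43·1261 + 16
47: 54239 = 47·1154 + 1
53: 54239 = 53·1023 + 20
59: 54239 = 59·919 + 18
61: 54239 = 61·889 + 10
67: 54239 = 67·809 + 36
71: 54239 = 71·763 + 66
73: 54239 = 73·743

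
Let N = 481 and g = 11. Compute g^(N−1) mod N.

11^1 ≡ 11 (mod 481)
11^2 ≡ 11^2 = 121 ≡ 121 (mod 481)
11^4 ≡ 121^2 = 14641 ≡ 211 (mod 481)
11^8 ≡ 211^2 = 44521 ≡ 269 (mod 481)
11^16 ≡ 269^2 = 72361 ≡ 211 (mod 481)
11^32 ≡ 211^2 = 44521 ≡ 269 (mod 481)
11^64 ≡ 269^2 = 72361 ≡ 211 (mod 481)
11^128 ≡ 211^2 = 44521 ≡ 269 (mod 481)
11^256 ≡ 269^2 = 72361 ≡ 211 (mod 481)
480 = 256 + 128 + 64 + 32 in binary powers of 2.
So 11^480 ≡ 211 · 269 · 211 · 269 ≡ 1 (mod 481).
Since the result is 1, base 11 gives no evidence that 481 is composite.

1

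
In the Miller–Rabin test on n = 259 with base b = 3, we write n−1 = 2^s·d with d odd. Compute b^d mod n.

27

259 − 1 = 258 = 2^1 · 129, so d = 129.
3^1 ≡ 3 (mod 259)
3^2 ≡ 3^2 = 9 ≡ 9 (mod 259)
3^4 ≡ 9^2 = 81 ≡ 81 (mod 259)
3^8 ≡ 81^2 = 6561 ≡ 86 (mod 259)
3^16 ≡ 86^2 = 7396 ≡ 144 (mod 259)
3^32 ≡ 144^2 = 20736 ≡ 16 (mod 259)
3^64 ≡ 16^2 = 256 ≡ 256 (mod 259)
3^128 ≡ 256^2 = 65536 ≡ 9 (mod 259)
129 = 128 + 1 in binary powers of 2.
So 3^129 ≡ 9 · 3 ≡ 27 (mod 259).
Squaring chain: 27; never reaches −1, so base 3 is a Miller–Rabin witness that 259 is composite.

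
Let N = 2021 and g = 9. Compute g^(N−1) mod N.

1358

9^1 ≡ 9 (mod 2021)
9^2 ≡ 9^2 = 81 ≡ 81 (mod 2021)
9^4 ≡ 81^2 = 6561 ≡ 498 (mod 2021)
9^8 ≡ 498^2 = 248004 ≡ 1442 (mod 2021)
9^16 ≡ 1442^2 = 2079364 ≡ 1776 (mod 2021)
9^32 ≡ 1776^2 = 3154176 ≡ 1416 (mod 2021)
9^64 ≡ 1416^2 = 2005056 ≡ 224 (mod 2021)
9^128 ≡ 224^2 = 50176 ≡ 1672 (mod 2021)
9^256 ≡ 1672^2 = 2795584 ≡ 541 (mod 2021)
9^512 ≡ 541^2 = 292681 ≡ 1657 (mod 2021)
9^1024 ≡ 1657^2 = 2745649 ≡ 1131 (mod 2021)
2020 = 1024 + 512 + 256 + 128 + 64 + 32 + 4 in binary powers of 2.
So 9^2020 ≡ 1131 · 1657 · 541 · 1672 · 224 · 1416 · 498 ≡ 1358 (mod 2021).
Since 1358 ≠ 1, base 9 is a Fermat witness: 2021 is composite.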